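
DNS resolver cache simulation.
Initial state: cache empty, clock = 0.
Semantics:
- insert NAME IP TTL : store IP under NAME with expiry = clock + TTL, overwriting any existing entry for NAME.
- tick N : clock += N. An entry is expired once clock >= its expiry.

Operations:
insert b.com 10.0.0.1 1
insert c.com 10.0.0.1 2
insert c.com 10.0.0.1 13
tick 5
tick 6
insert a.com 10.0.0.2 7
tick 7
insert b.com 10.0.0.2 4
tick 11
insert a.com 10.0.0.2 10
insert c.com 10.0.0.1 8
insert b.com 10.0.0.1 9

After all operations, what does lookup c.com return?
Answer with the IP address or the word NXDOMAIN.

Answer: 10.0.0.1

Derivation:
Op 1: insert b.com -> 10.0.0.1 (expiry=0+1=1). clock=0
Op 2: insert c.com -> 10.0.0.1 (expiry=0+2=2). clock=0
Op 3: insert c.com -> 10.0.0.1 (expiry=0+13=13). clock=0
Op 4: tick 5 -> clock=5. purged={b.com}
Op 5: tick 6 -> clock=11.
Op 6: insert a.com -> 10.0.0.2 (expiry=11+7=18). clock=11
Op 7: tick 7 -> clock=18. purged={a.com,c.com}
Op 8: insert b.com -> 10.0.0.2 (expiry=18+4=22). clock=18
Op 9: tick 11 -> clock=29. purged={b.com}
Op 10: insert a.com -> 10.0.0.2 (expiry=29+10=39). clock=29
Op 11: insert c.com -> 10.0.0.1 (expiry=29+8=37). clock=29
Op 12: insert b.com -> 10.0.0.1 (expiry=29+9=38). clock=29
lookup c.com: present, ip=10.0.0.1 expiry=37 > clock=29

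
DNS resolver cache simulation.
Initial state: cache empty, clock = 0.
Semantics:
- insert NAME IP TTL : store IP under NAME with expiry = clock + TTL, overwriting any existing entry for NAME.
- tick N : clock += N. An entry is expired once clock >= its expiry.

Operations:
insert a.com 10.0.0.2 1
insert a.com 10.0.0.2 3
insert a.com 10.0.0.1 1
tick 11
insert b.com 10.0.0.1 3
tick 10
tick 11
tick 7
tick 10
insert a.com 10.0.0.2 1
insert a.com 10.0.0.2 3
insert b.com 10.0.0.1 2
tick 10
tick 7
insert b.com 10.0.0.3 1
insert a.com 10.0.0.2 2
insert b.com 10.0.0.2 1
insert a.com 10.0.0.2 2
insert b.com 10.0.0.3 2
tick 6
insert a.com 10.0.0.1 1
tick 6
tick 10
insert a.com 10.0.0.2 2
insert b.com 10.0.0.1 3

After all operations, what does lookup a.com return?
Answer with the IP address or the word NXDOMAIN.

Op 1: insert a.com -> 10.0.0.2 (expiry=0+1=1). clock=0
Op 2: insert a.com -> 10.0.0.2 (expiry=0+3=3). clock=0
Op 3: insert a.com -> 10.0.0.1 (expiry=0+1=1). clock=0
Op 4: tick 11 -> clock=11. purged={a.com}
Op 5: insert b.com -> 10.0.0.1 (expiry=11+3=14). clock=11
Op 6: tick 10 -> clock=21. purged={b.com}
Op 7: tick 11 -> clock=32.
Op 8: tick 7 -> clock=39.
Op 9: tick 10 -> clock=49.
Op 10: insert a.com -> 10.0.0.2 (expiry=49+1=50). clock=49
Op 11: insert a.com -> 10.0.0.2 (expiry=49+3=52). clock=49
Op 12: insert b.com -> 10.0.0.1 (expiry=49+2=51). clock=49
Op 13: tick 10 -> clock=59. purged={a.com,b.com}
Op 14: tick 7 -> clock=66.
Op 15: insert b.com -> 10.0.0.3 (expiry=66+1=67). clock=66
Op 16: insert a.com -> 10.0.0.2 (expiry=66+2=68). clock=66
Op 17: insert b.com -> 10.0.0.2 (expiry=66+1=67). clock=66
Op 18: insert a.com -> 10.0.0.2 (expiry=66+2=68). clock=66
Op 19: insert b.com -> 10.0.0.3 (expiry=66+2=68). clock=66
Op 20: tick 6 -> clock=72. purged={a.com,b.com}
Op 21: insert a.com -> 10.0.0.1 (expiry=72+1=73). clock=72
Op 22: tick 6 -> clock=78. purged={a.com}
Op 23: tick 10 -> clock=88.
Op 24: insert a.com -> 10.0.0.2 (expiry=88+2=90). clock=88
Op 25: insert b.com -> 10.0.0.1 (expiry=88+3=91). clock=88
lookup a.com: present, ip=10.0.0.2 expiry=90 > clock=88

Answer: 10.0.0.2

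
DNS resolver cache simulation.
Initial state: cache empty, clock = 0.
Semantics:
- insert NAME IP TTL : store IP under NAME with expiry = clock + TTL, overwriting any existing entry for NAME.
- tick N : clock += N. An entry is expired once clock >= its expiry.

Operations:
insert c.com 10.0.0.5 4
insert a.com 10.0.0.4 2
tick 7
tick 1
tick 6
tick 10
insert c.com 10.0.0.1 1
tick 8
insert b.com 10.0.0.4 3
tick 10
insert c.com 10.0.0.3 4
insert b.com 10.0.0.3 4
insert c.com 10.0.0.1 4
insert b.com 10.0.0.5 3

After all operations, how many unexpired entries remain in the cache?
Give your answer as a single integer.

Op 1: insert c.com -> 10.0.0.5 (expiry=0+4=4). clock=0
Op 2: insert a.com -> 10.0.0.4 (expiry=0+2=2). clock=0
Op 3: tick 7 -> clock=7. purged={a.com,c.com}
Op 4: tick 1 -> clock=8.
Op 5: tick 6 -> clock=14.
Op 6: tick 10 -> clock=24.
Op 7: insert c.com -> 10.0.0.1 (expiry=24+1=25). clock=24
Op 8: tick 8 -> clock=32. purged={c.com}
Op 9: insert b.com -> 10.0.0.4 (expiry=32+3=35). clock=32
Op 10: tick 10 -> clock=42. purged={b.com}
Op 11: insert c.com -> 10.0.0.3 (expiry=42+4=46). clock=42
Op 12: insert b.com -> 10.0.0.3 (expiry=42+4=46). clock=42
Op 13: insert c.com -> 10.0.0.1 (expiry=42+4=46). clock=42
Op 14: insert b.com -> 10.0.0.5 (expiry=42+3=45). clock=42
Final cache (unexpired): {b.com,c.com} -> size=2

Answer: 2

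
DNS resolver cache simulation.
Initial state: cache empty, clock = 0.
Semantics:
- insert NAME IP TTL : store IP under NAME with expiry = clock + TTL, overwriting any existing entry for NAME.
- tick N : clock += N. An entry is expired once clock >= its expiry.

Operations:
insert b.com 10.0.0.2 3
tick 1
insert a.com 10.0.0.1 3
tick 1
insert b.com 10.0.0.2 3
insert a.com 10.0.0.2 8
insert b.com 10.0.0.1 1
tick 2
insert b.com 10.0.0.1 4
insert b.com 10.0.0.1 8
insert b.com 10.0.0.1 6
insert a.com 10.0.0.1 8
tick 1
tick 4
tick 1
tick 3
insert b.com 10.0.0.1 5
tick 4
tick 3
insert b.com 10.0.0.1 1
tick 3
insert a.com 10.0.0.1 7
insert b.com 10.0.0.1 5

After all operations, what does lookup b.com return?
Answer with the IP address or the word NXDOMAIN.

Answer: 10.0.0.1

Derivation:
Op 1: insert b.com -> 10.0.0.2 (expiry=0+3=3). clock=0
Op 2: tick 1 -> clock=1.
Op 3: insert a.com -> 10.0.0.1 (expiry=1+3=4). clock=1
Op 4: tick 1 -> clock=2.
Op 5: insert b.com -> 10.0.0.2 (expiry=2+3=5). clock=2
Op 6: insert a.com -> 10.0.0.2 (expiry=2+8=10). clock=2
Op 7: insert b.com -> 10.0.0.1 (expiry=2+1=3). clock=2
Op 8: tick 2 -> clock=4. purged={b.com}
Op 9: insert b.com -> 10.0.0.1 (expiry=4+4=8). clock=4
Op 10: insert b.com -> 10.0.0.1 (expiry=4+8=12). clock=4
Op 11: insert b.com -> 10.0.0.1 (expiry=4+6=10). clock=4
Op 12: insert a.com -> 10.0.0.1 (expiry=4+8=12). clock=4
Op 13: tick 1 -> clock=5.
Op 14: tick 4 -> clock=9.
Op 15: tick 1 -> clock=10. purged={b.com}
Op 16: tick 3 -> clock=13. purged={a.com}
Op 17: insert b.com -> 10.0.0.1 (expiry=13+5=18). clock=13
Op 18: tick 4 -> clock=17.
Op 19: tick 3 -> clock=20. purged={b.com}
Op 20: insert b.com -> 10.0.0.1 (expiry=20+1=21). clock=20
Op 21: tick 3 -> clock=23. purged={b.com}
Op 22: insert a.com -> 10.0.0.1 (expiry=23+7=30). clock=23
Op 23: insert b.com -> 10.0.0.1 (expiry=23+5=28). clock=23
lookup b.com: present, ip=10.0.0.1 expiry=28 > clock=23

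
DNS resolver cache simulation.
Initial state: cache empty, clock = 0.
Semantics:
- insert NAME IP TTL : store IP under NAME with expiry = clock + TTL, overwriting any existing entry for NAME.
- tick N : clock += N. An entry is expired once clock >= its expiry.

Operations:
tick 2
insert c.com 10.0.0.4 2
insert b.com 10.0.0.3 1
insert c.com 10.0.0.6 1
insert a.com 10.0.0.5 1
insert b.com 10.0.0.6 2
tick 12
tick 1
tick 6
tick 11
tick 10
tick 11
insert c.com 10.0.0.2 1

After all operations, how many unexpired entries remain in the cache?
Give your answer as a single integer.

Op 1: tick 2 -> clock=2.
Op 2: insert c.com -> 10.0.0.4 (expiry=2+2=4). clock=2
Op 3: insert b.com -> 10.0.0.3 (expiry=2+1=3). clock=2
Op 4: insert c.com -> 10.0.0.6 (expiry=2+1=3). clock=2
Op 5: insert a.com -> 10.0.0.5 (expiry=2+1=3). clock=2
Op 6: insert b.com -> 10.0.0.6 (expiry=2+2=4). clock=2
Op 7: tick 12 -> clock=14. purged={a.com,b.com,c.com}
Op 8: tick 1 -> clock=15.
Op 9: tick 6 -> clock=21.
Op 10: tick 11 -> clock=32.
Op 11: tick 10 -> clock=42.
Op 12: tick 11 -> clock=53.
Op 13: insert c.com -> 10.0.0.2 (expiry=53+1=54). clock=53
Final cache (unexpired): {c.com} -> size=1

Answer: 1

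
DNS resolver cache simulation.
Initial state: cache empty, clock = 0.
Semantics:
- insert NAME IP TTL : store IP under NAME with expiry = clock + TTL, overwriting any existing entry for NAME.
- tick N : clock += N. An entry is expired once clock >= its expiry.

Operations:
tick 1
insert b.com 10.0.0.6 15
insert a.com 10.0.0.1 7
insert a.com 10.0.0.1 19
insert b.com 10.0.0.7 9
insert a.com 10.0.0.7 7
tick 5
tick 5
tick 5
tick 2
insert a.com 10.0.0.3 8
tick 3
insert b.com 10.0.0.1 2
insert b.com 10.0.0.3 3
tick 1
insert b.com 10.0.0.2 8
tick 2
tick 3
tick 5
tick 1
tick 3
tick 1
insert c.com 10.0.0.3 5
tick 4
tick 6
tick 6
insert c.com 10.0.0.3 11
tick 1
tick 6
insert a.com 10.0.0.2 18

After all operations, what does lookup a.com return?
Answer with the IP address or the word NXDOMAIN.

Answer: 10.0.0.2

Derivation:
Op 1: tick 1 -> clock=1.
Op 2: insert b.com -> 10.0.0.6 (expiry=1+15=16). clock=1
Op 3: insert a.com -> 10.0.0.1 (expiry=1+7=8). clock=1
Op 4: insert a.com -> 10.0.0.1 (expiry=1+19=20). clock=1
Op 5: insert b.com -> 10.0.0.7 (expiry=1+9=10). clock=1
Op 6: insert a.com -> 10.0.0.7 (expiry=1+7=8). clock=1
Op 7: tick 5 -> clock=6.
Op 8: tick 5 -> clock=11. purged={a.com,b.com}
Op 9: tick 5 -> clock=16.
Op 10: tick 2 -> clock=18.
Op 11: insert a.com -> 10.0.0.3 (expiry=18+8=26). clock=18
Op 12: tick 3 -> clock=21.
Op 13: insert b.com -> 10.0.0.1 (expiry=21+2=23). clock=21
Op 14: insert b.com -> 10.0.0.3 (expiry=21+3=24). clock=21
Op 15: tick 1 -> clock=22.
Op 16: insert b.com -> 10.0.0.2 (expiry=22+8=30). clock=22
Op 17: tick 2 -> clock=24.
Op 18: tick 3 -> clock=27. purged={a.com}
Op 19: tick 5 -> clock=32. purged={b.com}
Op 20: tick 1 -> clock=33.
Op 21: tick 3 -> clock=36.
Op 22: tick 1 -> clock=37.
Op 23: insert c.com -> 10.0.0.3 (expiry=37+5=42). clock=37
Op 24: tick 4 -> clock=41.
Op 25: tick 6 -> clock=47. purged={c.com}
Op 26: tick 6 -> clock=53.
Op 27: insert c.com -> 10.0.0.3 (expiry=53+11=64). clock=53
Op 28: tick 1 -> clock=54.
Op 29: tick 6 -> clock=60.
Op 30: insert a.com -> 10.0.0.2 (expiry=60+18=78). clock=60
lookup a.com: present, ip=10.0.0.2 expiry=78 > clock=60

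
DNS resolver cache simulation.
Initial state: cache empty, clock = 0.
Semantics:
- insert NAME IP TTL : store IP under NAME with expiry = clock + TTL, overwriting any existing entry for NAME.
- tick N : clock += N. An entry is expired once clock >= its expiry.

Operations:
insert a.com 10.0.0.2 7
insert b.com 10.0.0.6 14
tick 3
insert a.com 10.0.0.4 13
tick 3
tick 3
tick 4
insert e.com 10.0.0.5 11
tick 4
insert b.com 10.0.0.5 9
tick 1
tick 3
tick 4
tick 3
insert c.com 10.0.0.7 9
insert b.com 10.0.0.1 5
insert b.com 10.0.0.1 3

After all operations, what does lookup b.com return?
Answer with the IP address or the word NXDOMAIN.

Op 1: insert a.com -> 10.0.0.2 (expiry=0+7=7). clock=0
Op 2: insert b.com -> 10.0.0.6 (expiry=0+14=14). clock=0
Op 3: tick 3 -> clock=3.
Op 4: insert a.com -> 10.0.0.4 (expiry=3+13=16). clock=3
Op 5: tick 3 -> clock=6.
Op 6: tick 3 -> clock=9.
Op 7: tick 4 -> clock=13.
Op 8: insert e.com -> 10.0.0.5 (expiry=13+11=24). clock=13
Op 9: tick 4 -> clock=17. purged={a.com,b.com}
Op 10: insert b.com -> 10.0.0.5 (expiry=17+9=26). clock=17
Op 11: tick 1 -> clock=18.
Op 12: tick 3 -> clock=21.
Op 13: tick 4 -> clock=25. purged={e.com}
Op 14: tick 3 -> clock=28. purged={b.com}
Op 15: insert c.com -> 10.0.0.7 (expiry=28+9=37). clock=28
Op 16: insert b.com -> 10.0.0.1 (expiry=28+5=33). clock=28
Op 17: insert b.com -> 10.0.0.1 (expiry=28+3=31). clock=28
lookup b.com: present, ip=10.0.0.1 expiry=31 > clock=28

Answer: 10.0.0.1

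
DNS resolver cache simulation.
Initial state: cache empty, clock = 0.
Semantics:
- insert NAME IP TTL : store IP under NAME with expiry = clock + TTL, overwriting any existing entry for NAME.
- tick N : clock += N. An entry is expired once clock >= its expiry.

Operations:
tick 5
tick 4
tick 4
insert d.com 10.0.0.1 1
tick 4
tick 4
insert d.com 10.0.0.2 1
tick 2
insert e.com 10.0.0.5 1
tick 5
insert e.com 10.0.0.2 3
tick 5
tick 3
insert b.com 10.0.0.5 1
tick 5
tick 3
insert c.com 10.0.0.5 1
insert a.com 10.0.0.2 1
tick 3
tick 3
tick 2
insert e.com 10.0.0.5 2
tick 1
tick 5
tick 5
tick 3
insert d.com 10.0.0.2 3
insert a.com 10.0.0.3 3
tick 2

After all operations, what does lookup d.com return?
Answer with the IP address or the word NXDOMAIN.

Answer: 10.0.0.2

Derivation:
Op 1: tick 5 -> clock=5.
Op 2: tick 4 -> clock=9.
Op 3: tick 4 -> clock=13.
Op 4: insert d.com -> 10.0.0.1 (expiry=13+1=14). clock=13
Op 5: tick 4 -> clock=17. purged={d.com}
Op 6: tick 4 -> clock=21.
Op 7: insert d.com -> 10.0.0.2 (expiry=21+1=22). clock=21
Op 8: tick 2 -> clock=23. purged={d.com}
Op 9: insert e.com -> 10.0.0.5 (expiry=23+1=24). clock=23
Op 10: tick 5 -> clock=28. purged={e.com}
Op 11: insert e.com -> 10.0.0.2 (expiry=28+3=31). clock=28
Op 12: tick 5 -> clock=33. purged={e.com}
Op 13: tick 3 -> clock=36.
Op 14: insert b.com -> 10.0.0.5 (expiry=36+1=37). clock=36
Op 15: tick 5 -> clock=41. purged={b.com}
Op 16: tick 3 -> clock=44.
Op 17: insert c.com -> 10.0.0.5 (expiry=44+1=45). clock=44
Op 18: insert a.com -> 10.0.0.2 (expiry=44+1=45). clock=44
Op 19: tick 3 -> clock=47. purged={a.com,c.com}
Op 20: tick 3 -> clock=50.
Op 21: tick 2 -> clock=52.
Op 22: insert e.com -> 10.0.0.5 (expiry=52+2=54). clock=52
Op 23: tick 1 -> clock=53.
Op 24: tick 5 -> clock=58. purged={e.com}
Op 25: tick 5 -> clock=63.
Op 26: tick 3 -> clock=66.
Op 27: insert d.com -> 10.0.0.2 (expiry=66+3=69). clock=66
Op 28: insert a.com -> 10.0.0.3 (expiry=66+3=69). clock=66
Op 29: tick 2 -> clock=68.
lookup d.com: present, ip=10.0.0.2 expiry=69 > clock=68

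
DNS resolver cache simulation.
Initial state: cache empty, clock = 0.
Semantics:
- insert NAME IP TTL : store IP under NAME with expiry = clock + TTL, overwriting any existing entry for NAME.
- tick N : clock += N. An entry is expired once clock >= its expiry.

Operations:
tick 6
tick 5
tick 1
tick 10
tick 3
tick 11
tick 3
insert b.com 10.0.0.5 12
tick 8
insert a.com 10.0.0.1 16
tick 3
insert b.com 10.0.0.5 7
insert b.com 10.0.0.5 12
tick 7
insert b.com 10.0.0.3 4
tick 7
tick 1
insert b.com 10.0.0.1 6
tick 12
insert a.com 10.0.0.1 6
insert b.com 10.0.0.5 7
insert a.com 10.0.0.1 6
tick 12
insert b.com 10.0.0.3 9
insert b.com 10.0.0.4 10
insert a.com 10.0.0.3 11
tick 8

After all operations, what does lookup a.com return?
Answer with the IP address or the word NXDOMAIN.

Answer: 10.0.0.3

Derivation:
Op 1: tick 6 -> clock=6.
Op 2: tick 5 -> clock=11.
Op 3: tick 1 -> clock=12.
Op 4: tick 10 -> clock=22.
Op 5: tick 3 -> clock=25.
Op 6: tick 11 -> clock=36.
Op 7: tick 3 -> clock=39.
Op 8: insert b.com -> 10.0.0.5 (expiry=39+12=51). clock=39
Op 9: tick 8 -> clock=47.
Op 10: insert a.com -> 10.0.0.1 (expiry=47+16=63). clock=47
Op 11: tick 3 -> clock=50.
Op 12: insert b.com -> 10.0.0.5 (expiry=50+7=57). clock=50
Op 13: insert b.com -> 10.0.0.5 (expiry=50+12=62). clock=50
Op 14: tick 7 -> clock=57.
Op 15: insert b.com -> 10.0.0.3 (expiry=57+4=61). clock=57
Op 16: tick 7 -> clock=64. purged={a.com,b.com}
Op 17: tick 1 -> clock=65.
Op 18: insert b.com -> 10.0.0.1 (expiry=65+6=71). clock=65
Op 19: tick 12 -> clock=77. purged={b.com}
Op 20: insert a.com -> 10.0.0.1 (expiry=77+6=83). clock=77
Op 21: insert b.com -> 10.0.0.5 (expiry=77+7=84). clock=77
Op 22: insert a.com -> 10.0.0.1 (expiry=77+6=83). clock=77
Op 23: tick 12 -> clock=89. purged={a.com,b.com}
Op 24: insert b.com -> 10.0.0.3 (expiry=89+9=98). clock=89
Op 25: insert b.com -> 10.0.0.4 (expiry=89+10=99). clock=89
Op 26: insert a.com -> 10.0.0.3 (expiry=89+11=100). clock=89
Op 27: tick 8 -> clock=97.
lookup a.com: present, ip=10.0.0.3 expiry=100 > clock=97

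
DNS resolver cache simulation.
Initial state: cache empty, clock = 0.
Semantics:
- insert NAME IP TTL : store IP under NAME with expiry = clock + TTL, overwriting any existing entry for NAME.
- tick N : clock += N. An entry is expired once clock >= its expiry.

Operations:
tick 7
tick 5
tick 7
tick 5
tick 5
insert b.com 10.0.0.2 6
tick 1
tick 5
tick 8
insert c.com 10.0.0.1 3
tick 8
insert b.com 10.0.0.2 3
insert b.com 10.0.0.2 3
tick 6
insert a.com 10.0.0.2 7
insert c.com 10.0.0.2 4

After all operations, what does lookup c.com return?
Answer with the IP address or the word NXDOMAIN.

Answer: 10.0.0.2

Derivation:
Op 1: tick 7 -> clock=7.
Op 2: tick 5 -> clock=12.
Op 3: tick 7 -> clock=19.
Op 4: tick 5 -> clock=24.
Op 5: tick 5 -> clock=29.
Op 6: insert b.com -> 10.0.0.2 (expiry=29+6=35). clock=29
Op 7: tick 1 -> clock=30.
Op 8: tick 5 -> clock=35. purged={b.com}
Op 9: tick 8 -> clock=43.
Op 10: insert c.com -> 10.0.0.1 (expiry=43+3=46). clock=43
Op 11: tick 8 -> clock=51. purged={c.com}
Op 12: insert b.com -> 10.0.0.2 (expiry=51+3=54). clock=51
Op 13: insert b.com -> 10.0.0.2 (expiry=51+3=54). clock=51
Op 14: tick 6 -> clock=57. purged={b.com}
Op 15: insert a.com -> 10.0.0.2 (expiry=57+7=64). clock=57
Op 16: insert c.com -> 10.0.0.2 (expiry=57+4=61). clock=57
lookup c.com: present, ip=10.0.0.2 expiry=61 > clock=57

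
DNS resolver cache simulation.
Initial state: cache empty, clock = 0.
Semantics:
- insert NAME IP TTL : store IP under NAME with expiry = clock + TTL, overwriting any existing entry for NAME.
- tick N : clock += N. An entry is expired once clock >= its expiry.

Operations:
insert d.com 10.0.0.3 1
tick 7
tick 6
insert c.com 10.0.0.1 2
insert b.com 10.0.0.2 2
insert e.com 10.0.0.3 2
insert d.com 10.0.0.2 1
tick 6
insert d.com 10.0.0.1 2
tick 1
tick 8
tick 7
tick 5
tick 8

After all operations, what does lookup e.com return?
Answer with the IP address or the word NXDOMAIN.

Op 1: insert d.com -> 10.0.0.3 (expiry=0+1=1). clock=0
Op 2: tick 7 -> clock=7. purged={d.com}
Op 3: tick 6 -> clock=13.
Op 4: insert c.com -> 10.0.0.1 (expiry=13+2=15). clock=13
Op 5: insert b.com -> 10.0.0.2 (expiry=13+2=15). clock=13
Op 6: insert e.com -> 10.0.0.3 (expiry=13+2=15). clock=13
Op 7: insert d.com -> 10.0.0.2 (expiry=13+1=14). clock=13
Op 8: tick 6 -> clock=19. purged={b.com,c.com,d.com,e.com}
Op 9: insert d.com -> 10.0.0.1 (expiry=19+2=21). clock=19
Op 10: tick 1 -> clock=20.
Op 11: tick 8 -> clock=28. purged={d.com}
Op 12: tick 7 -> clock=35.
Op 13: tick 5 -> clock=40.
Op 14: tick 8 -> clock=48.
lookup e.com: not in cache (expired or never inserted)

Answer: NXDOMAIN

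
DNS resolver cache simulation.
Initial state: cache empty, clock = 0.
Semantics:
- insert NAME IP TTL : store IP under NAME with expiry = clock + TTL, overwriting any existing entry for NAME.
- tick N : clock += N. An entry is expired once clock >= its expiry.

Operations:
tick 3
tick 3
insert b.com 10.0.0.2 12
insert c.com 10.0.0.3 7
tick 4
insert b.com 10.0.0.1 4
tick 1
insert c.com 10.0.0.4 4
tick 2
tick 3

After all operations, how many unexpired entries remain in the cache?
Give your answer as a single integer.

Answer: 0

Derivation:
Op 1: tick 3 -> clock=3.
Op 2: tick 3 -> clock=6.
Op 3: insert b.com -> 10.0.0.2 (expiry=6+12=18). clock=6
Op 4: insert c.com -> 10.0.0.3 (expiry=6+7=13). clock=6
Op 5: tick 4 -> clock=10.
Op 6: insert b.com -> 10.0.0.1 (expiry=10+4=14). clock=10
Op 7: tick 1 -> clock=11.
Op 8: insert c.com -> 10.0.0.4 (expiry=11+4=15). clock=11
Op 9: tick 2 -> clock=13.
Op 10: tick 3 -> clock=16. purged={b.com,c.com}
Final cache (unexpired): {} -> size=0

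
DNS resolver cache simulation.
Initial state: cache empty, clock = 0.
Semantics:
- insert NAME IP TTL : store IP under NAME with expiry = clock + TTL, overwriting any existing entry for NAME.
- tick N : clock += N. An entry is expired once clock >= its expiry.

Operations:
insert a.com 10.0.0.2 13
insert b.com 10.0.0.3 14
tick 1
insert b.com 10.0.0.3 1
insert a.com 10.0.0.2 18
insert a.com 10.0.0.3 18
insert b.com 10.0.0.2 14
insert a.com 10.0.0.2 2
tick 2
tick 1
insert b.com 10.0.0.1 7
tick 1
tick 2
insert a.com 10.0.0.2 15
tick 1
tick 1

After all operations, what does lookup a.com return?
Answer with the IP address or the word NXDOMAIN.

Answer: 10.0.0.2

Derivation:
Op 1: insert a.com -> 10.0.0.2 (expiry=0+13=13). clock=0
Op 2: insert b.com -> 10.0.0.3 (expiry=0+14=14). clock=0
Op 3: tick 1 -> clock=1.
Op 4: insert b.com -> 10.0.0.3 (expiry=1+1=2). clock=1
Op 5: insert a.com -> 10.0.0.2 (expiry=1+18=19). clock=1
Op 6: insert a.com -> 10.0.0.3 (expiry=1+18=19). clock=1
Op 7: insert b.com -> 10.0.0.2 (expiry=1+14=15). clock=1
Op 8: insert a.com -> 10.0.0.2 (expiry=1+2=3). clock=1
Op 9: tick 2 -> clock=3. purged={a.com}
Op 10: tick 1 -> clock=4.
Op 11: insert b.com -> 10.0.0.1 (expiry=4+7=11). clock=4
Op 12: tick 1 -> clock=5.
Op 13: tick 2 -> clock=7.
Op 14: insert a.com -> 10.0.0.2 (expiry=7+15=22). clock=7
Op 15: tick 1 -> clock=8.
Op 16: tick 1 -> clock=9.
lookup a.com: present, ip=10.0.0.2 expiry=22 > clock=9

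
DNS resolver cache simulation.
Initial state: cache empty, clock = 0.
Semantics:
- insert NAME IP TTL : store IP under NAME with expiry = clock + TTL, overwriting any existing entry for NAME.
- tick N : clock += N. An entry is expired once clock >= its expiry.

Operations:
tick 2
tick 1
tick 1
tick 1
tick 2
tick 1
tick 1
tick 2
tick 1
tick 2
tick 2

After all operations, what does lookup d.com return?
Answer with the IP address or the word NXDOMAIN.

Op 1: tick 2 -> clock=2.
Op 2: tick 1 -> clock=3.
Op 3: tick 1 -> clock=4.
Op 4: tick 1 -> clock=5.
Op 5: tick 2 -> clock=7.
Op 6: tick 1 -> clock=8.
Op 7: tick 1 -> clock=9.
Op 8: tick 2 -> clock=11.
Op 9: tick 1 -> clock=12.
Op 10: tick 2 -> clock=14.
Op 11: tick 2 -> clock=16.
lookup d.com: not in cache (expired or never inserted)

Answer: NXDOMAIN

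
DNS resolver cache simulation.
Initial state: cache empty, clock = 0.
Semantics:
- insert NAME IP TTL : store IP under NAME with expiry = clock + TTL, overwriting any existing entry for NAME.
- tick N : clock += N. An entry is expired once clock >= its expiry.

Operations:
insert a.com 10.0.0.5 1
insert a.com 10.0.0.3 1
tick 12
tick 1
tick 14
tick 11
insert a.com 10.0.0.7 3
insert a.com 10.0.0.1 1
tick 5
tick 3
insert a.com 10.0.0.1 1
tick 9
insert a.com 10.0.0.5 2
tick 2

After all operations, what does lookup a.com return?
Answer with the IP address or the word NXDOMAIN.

Op 1: insert a.com -> 10.0.0.5 (expiry=0+1=1). clock=0
Op 2: insert a.com -> 10.0.0.3 (expiry=0+1=1). clock=0
Op 3: tick 12 -> clock=12. purged={a.com}
Op 4: tick 1 -> clock=13.
Op 5: tick 14 -> clock=27.
Op 6: tick 11 -> clock=38.
Op 7: insert a.com -> 10.0.0.7 (expiry=38+3=41). clock=38
Op 8: insert a.com -> 10.0.0.1 (expiry=38+1=39). clock=38
Op 9: tick 5 -> clock=43. purged={a.com}
Op 10: tick 3 -> clock=46.
Op 11: insert a.com -> 10.0.0.1 (expiry=46+1=47). clock=46
Op 12: tick 9 -> clock=55. purged={a.com}
Op 13: insert a.com -> 10.0.0.5 (expiry=55+2=57). clock=55
Op 14: tick 2 -> clock=57. purged={a.com}
lookup a.com: not in cache (expired or never inserted)

Answer: NXDOMAIN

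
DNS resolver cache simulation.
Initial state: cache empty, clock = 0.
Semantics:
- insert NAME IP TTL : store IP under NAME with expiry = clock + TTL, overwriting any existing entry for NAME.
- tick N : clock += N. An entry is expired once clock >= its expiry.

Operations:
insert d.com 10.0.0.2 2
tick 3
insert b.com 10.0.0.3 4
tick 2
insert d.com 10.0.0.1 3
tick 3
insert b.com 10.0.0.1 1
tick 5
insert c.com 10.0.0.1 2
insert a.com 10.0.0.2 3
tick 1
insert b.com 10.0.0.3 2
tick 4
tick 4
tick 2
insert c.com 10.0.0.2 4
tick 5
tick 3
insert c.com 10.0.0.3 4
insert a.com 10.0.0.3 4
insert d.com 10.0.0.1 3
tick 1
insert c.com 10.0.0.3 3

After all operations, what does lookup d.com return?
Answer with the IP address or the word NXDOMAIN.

Answer: 10.0.0.1

Derivation:
Op 1: insert d.com -> 10.0.0.2 (expiry=0+2=2). clock=0
Op 2: tick 3 -> clock=3. purged={d.com}
Op 3: insert b.com -> 10.0.0.3 (expiry=3+4=7). clock=3
Op 4: tick 2 -> clock=5.
Op 5: insert d.com -> 10.0.0.1 (expiry=5+3=8). clock=5
Op 6: tick 3 -> clock=8. purged={b.com,d.com}
Op 7: insert b.com -> 10.0.0.1 (expiry=8+1=9). clock=8
Op 8: tick 5 -> clock=13. purged={b.com}
Op 9: insert c.com -> 10.0.0.1 (expiry=13+2=15). clock=13
Op 10: insert a.com -> 10.0.0.2 (expiry=13+3=16). clock=13
Op 11: tick 1 -> clock=14.
Op 12: insert b.com -> 10.0.0.3 (expiry=14+2=16). clock=14
Op 13: tick 4 -> clock=18. purged={a.com,b.com,c.com}
Op 14: tick 4 -> clock=22.
Op 15: tick 2 -> clock=24.
Op 16: insert c.com -> 10.0.0.2 (expiry=24+4=28). clock=24
Op 17: tick 5 -> clock=29. purged={c.com}
Op 18: tick 3 -> clock=32.
Op 19: insert c.com -> 10.0.0.3 (expiry=32+4=36). clock=32
Op 20: insert a.com -> 10.0.0.3 (expiry=32+4=36). clock=32
Op 21: insert d.com -> 10.0.0.1 (expiry=32+3=35). clock=32
Op 22: tick 1 -> clock=33.
Op 23: insert c.com -> 10.0.0.3 (expiry=33+3=36). clock=33
lookup d.com: present, ip=10.0.0.1 expiry=35 > clock=33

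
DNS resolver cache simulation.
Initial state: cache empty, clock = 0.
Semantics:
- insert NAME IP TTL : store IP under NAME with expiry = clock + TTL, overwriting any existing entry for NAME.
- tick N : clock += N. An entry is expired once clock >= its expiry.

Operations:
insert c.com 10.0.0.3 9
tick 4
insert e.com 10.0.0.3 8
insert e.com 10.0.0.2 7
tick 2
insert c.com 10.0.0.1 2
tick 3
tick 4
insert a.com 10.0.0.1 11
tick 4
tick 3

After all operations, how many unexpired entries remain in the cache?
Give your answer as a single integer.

Answer: 1

Derivation:
Op 1: insert c.com -> 10.0.0.3 (expiry=0+9=9). clock=0
Op 2: tick 4 -> clock=4.
Op 3: insert e.com -> 10.0.0.3 (expiry=4+8=12). clock=4
Op 4: insert e.com -> 10.0.0.2 (expiry=4+7=11). clock=4
Op 5: tick 2 -> clock=6.
Op 6: insert c.com -> 10.0.0.1 (expiry=6+2=8). clock=6
Op 7: tick 3 -> clock=9. purged={c.com}
Op 8: tick 4 -> clock=13. purged={e.com}
Op 9: insert a.com -> 10.0.0.1 (expiry=13+11=24). clock=13
Op 10: tick 4 -> clock=17.
Op 11: tick 3 -> clock=20.
Final cache (unexpired): {a.com} -> size=1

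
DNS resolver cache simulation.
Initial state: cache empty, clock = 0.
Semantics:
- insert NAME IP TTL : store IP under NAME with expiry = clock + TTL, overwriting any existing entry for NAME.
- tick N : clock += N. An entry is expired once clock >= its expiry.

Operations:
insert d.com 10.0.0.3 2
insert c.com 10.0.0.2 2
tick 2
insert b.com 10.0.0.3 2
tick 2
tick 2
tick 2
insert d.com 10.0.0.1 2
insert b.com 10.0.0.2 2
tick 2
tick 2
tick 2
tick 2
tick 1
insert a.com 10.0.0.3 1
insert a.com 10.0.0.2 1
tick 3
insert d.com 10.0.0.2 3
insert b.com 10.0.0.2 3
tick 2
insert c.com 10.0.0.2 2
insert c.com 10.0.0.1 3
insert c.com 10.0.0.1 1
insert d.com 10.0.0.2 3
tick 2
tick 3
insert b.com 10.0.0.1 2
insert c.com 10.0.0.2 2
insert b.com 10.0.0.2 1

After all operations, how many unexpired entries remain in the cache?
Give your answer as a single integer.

Answer: 2

Derivation:
Op 1: insert d.com -> 10.0.0.3 (expiry=0+2=2). clock=0
Op 2: insert c.com -> 10.0.0.2 (expiry=0+2=2). clock=0
Op 3: tick 2 -> clock=2. purged={c.com,d.com}
Op 4: insert b.com -> 10.0.0.3 (expiry=2+2=4). clock=2
Op 5: tick 2 -> clock=4. purged={b.com}
Op 6: tick 2 -> clock=6.
Op 7: tick 2 -> clock=8.
Op 8: insert d.com -> 10.0.0.1 (expiry=8+2=10). clock=8
Op 9: insert b.com -> 10.0.0.2 (expiry=8+2=10). clock=8
Op 10: tick 2 -> clock=10. purged={b.com,d.com}
Op 11: tick 2 -> clock=12.
Op 12: tick 2 -> clock=14.
Op 13: tick 2 -> clock=16.
Op 14: tick 1 -> clock=17.
Op 15: insert a.com -> 10.0.0.3 (expiry=17+1=18). clock=17
Op 16: insert a.com -> 10.0.0.2 (expiry=17+1=18). clock=17
Op 17: tick 3 -> clock=20. purged={a.com}
Op 18: insert d.com -> 10.0.0.2 (expiry=20+3=23). clock=20
Op 19: insert b.com -> 10.0.0.2 (expiry=20+3=23). clock=20
Op 20: tick 2 -> clock=22.
Op 21: insert c.com -> 10.0.0.2 (expiry=22+2=24). clock=22
Op 22: insert c.com -> 10.0.0.1 (expiry=22+3=25). clock=22
Op 23: insert c.com -> 10.0.0.1 (expiry=22+1=23). clock=22
Op 24: insert d.com -> 10.0.0.2 (expiry=22+3=25). clock=22
Op 25: tick 2 -> clock=24. purged={b.com,c.com}
Op 26: tick 3 -> clock=27. purged={d.com}
Op 27: insert b.com -> 10.0.0.1 (expiry=27+2=29). clock=27
Op 28: insert c.com -> 10.0.0.2 (expiry=27+2=29). clock=27
Op 29: insert b.com -> 10.0.0.2 (expiry=27+1=28). clock=27
Final cache (unexpired): {b.com,c.com} -> size=2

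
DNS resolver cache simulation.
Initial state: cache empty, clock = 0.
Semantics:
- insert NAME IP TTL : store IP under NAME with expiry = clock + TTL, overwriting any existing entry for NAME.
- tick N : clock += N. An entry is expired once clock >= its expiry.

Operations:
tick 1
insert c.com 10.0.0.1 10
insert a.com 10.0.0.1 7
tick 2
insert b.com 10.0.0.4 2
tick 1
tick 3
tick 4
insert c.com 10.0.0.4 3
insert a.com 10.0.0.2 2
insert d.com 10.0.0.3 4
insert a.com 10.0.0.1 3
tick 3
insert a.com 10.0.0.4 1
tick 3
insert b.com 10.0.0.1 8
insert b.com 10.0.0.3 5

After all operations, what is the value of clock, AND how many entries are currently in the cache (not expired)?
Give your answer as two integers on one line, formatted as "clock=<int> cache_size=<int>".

Answer: clock=17 cache_size=1

Derivation:
Op 1: tick 1 -> clock=1.
Op 2: insert c.com -> 10.0.0.1 (expiry=1+10=11). clock=1
Op 3: insert a.com -> 10.0.0.1 (expiry=1+7=8). clock=1
Op 4: tick 2 -> clock=3.
Op 5: insert b.com -> 10.0.0.4 (expiry=3+2=5). clock=3
Op 6: tick 1 -> clock=4.
Op 7: tick 3 -> clock=7. purged={b.com}
Op 8: tick 4 -> clock=11. purged={a.com,c.com}
Op 9: insert c.com -> 10.0.0.4 (expiry=11+3=14). clock=11
Op 10: insert a.com -> 10.0.0.2 (expiry=11+2=13). clock=11
Op 11: insert d.com -> 10.0.0.3 (expiry=11+4=15). clock=11
Op 12: insert a.com -> 10.0.0.1 (expiry=11+3=14). clock=11
Op 13: tick 3 -> clock=14. purged={a.com,c.com}
Op 14: insert a.com -> 10.0.0.4 (expiry=14+1=15). clock=14
Op 15: tick 3 -> clock=17. purged={a.com,d.com}
Op 16: insert b.com -> 10.0.0.1 (expiry=17+8=25). clock=17
Op 17: insert b.com -> 10.0.0.3 (expiry=17+5=22). clock=17
Final clock = 17
Final cache (unexpired): {b.com} -> size=1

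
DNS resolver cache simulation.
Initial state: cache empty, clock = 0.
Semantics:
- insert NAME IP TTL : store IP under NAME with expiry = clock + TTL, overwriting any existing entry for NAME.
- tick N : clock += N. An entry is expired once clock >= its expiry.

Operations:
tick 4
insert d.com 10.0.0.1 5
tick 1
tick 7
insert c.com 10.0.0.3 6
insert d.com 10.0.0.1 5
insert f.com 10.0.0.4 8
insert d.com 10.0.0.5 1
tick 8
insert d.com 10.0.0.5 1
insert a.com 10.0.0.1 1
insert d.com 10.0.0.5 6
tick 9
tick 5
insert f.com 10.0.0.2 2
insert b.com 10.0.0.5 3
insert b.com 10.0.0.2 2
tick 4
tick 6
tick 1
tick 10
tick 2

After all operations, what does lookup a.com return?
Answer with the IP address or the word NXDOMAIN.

Op 1: tick 4 -> clock=4.
Op 2: insert d.com -> 10.0.0.1 (expiry=4+5=9). clock=4
Op 3: tick 1 -> clock=5.
Op 4: tick 7 -> clock=12. purged={d.com}
Op 5: insert c.com -> 10.0.0.3 (expiry=12+6=18). clock=12
Op 6: insert d.com -> 10.0.0.1 (expiry=12+5=17). clock=12
Op 7: insert f.com -> 10.0.0.4 (expiry=12+8=20). clock=12
Op 8: insert d.com -> 10.0.0.5 (expiry=12+1=13). clock=12
Op 9: tick 8 -> clock=20. purged={c.com,d.com,f.com}
Op 10: insert d.com -> 10.0.0.5 (expiry=20+1=21). clock=20
Op 11: insert a.com -> 10.0.0.1 (expiry=20+1=21). clock=20
Op 12: insert d.com -> 10.0.0.5 (expiry=20+6=26). clock=20
Op 13: tick 9 -> clock=29. purged={a.com,d.com}
Op 14: tick 5 -> clock=34.
Op 15: insert f.com -> 10.0.0.2 (expiry=34+2=36). clock=34
Op 16: insert b.com -> 10.0.0.5 (expiry=34+3=37). clock=34
Op 17: insert b.com -> 10.0.0.2 (expiry=34+2=36). clock=34
Op 18: tick 4 -> clock=38. purged={b.com,f.com}
Op 19: tick 6 -> clock=44.
Op 20: tick 1 -> clock=45.
Op 21: tick 10 -> clock=55.
Op 22: tick 2 -> clock=57.
lookup a.com: not in cache (expired or never inserted)

Answer: NXDOMAIN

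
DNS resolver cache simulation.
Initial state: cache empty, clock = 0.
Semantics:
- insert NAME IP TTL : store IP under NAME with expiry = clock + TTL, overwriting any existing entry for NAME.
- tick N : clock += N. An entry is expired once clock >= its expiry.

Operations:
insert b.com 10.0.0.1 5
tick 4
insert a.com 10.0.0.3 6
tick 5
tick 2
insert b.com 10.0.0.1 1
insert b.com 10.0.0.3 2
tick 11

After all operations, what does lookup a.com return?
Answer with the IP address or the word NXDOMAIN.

Answer: NXDOMAIN

Derivation:
Op 1: insert b.com -> 10.0.0.1 (expiry=0+5=5). clock=0
Op 2: tick 4 -> clock=4.
Op 3: insert a.com -> 10.0.0.3 (expiry=4+6=10). clock=4
Op 4: tick 5 -> clock=9. purged={b.com}
Op 5: tick 2 -> clock=11. purged={a.com}
Op 6: insert b.com -> 10.0.0.1 (expiry=11+1=12). clock=11
Op 7: insert b.com -> 10.0.0.3 (expiry=11+2=13). clock=11
Op 8: tick 11 -> clock=22. purged={b.com}
lookup a.com: not in cache (expired or never inserted)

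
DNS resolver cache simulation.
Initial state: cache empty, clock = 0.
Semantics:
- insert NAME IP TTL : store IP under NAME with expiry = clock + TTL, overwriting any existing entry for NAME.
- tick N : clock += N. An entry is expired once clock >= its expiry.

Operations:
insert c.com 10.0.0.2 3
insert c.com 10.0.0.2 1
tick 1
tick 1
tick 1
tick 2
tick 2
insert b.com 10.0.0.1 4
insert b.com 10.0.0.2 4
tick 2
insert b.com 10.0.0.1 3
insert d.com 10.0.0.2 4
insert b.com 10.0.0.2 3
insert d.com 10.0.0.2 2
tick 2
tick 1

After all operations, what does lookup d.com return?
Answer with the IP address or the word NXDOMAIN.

Op 1: insert c.com -> 10.0.0.2 (expiry=0+3=3). clock=0
Op 2: insert c.com -> 10.0.0.2 (expiry=0+1=1). clock=0
Op 3: tick 1 -> clock=1. purged={c.com}
Op 4: tick 1 -> clock=2.
Op 5: tick 1 -> clock=3.
Op 6: tick 2 -> clock=5.
Op 7: tick 2 -> clock=7.
Op 8: insert b.com -> 10.0.0.1 (expiry=7+4=11). clock=7
Op 9: insert b.com -> 10.0.0.2 (expiry=7+4=11). clock=7
Op 10: tick 2 -> clock=9.
Op 11: insert b.com -> 10.0.0.1 (expiry=9+3=12). clock=9
Op 12: insert d.com -> 10.0.0.2 (expiry=9+4=13). clock=9
Op 13: insert b.com -> 10.0.0.2 (expiry=9+3=12). clock=9
Op 14: insert d.com -> 10.0.0.2 (expiry=9+2=11). clock=9
Op 15: tick 2 -> clock=11. purged={d.com}
Op 16: tick 1 -> clock=12. purged={b.com}
lookup d.com: not in cache (expired or never inserted)

Answer: NXDOMAIN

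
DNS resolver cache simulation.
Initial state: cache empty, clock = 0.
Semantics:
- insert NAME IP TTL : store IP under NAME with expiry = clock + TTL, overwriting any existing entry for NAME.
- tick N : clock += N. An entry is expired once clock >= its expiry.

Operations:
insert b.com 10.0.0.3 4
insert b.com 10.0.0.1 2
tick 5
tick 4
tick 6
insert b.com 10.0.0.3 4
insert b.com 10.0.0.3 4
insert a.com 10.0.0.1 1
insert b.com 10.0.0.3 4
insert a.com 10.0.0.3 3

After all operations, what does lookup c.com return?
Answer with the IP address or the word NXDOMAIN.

Answer: NXDOMAIN

Derivation:
Op 1: insert b.com -> 10.0.0.3 (expiry=0+4=4). clock=0
Op 2: insert b.com -> 10.0.0.1 (expiry=0+2=2). clock=0
Op 3: tick 5 -> clock=5. purged={b.com}
Op 4: tick 4 -> clock=9.
Op 5: tick 6 -> clock=15.
Op 6: insert b.com -> 10.0.0.3 (expiry=15+4=19). clock=15
Op 7: insert b.com -> 10.0.0.3 (expiry=15+4=19). clock=15
Op 8: insert a.com -> 10.0.0.1 (expiry=15+1=16). clock=15
Op 9: insert b.com -> 10.0.0.3 (expiry=15+4=19). clock=15
Op 10: insert a.com -> 10.0.0.3 (expiry=15+3=18). clock=15
lookup c.com: not in cache (expired or never inserted)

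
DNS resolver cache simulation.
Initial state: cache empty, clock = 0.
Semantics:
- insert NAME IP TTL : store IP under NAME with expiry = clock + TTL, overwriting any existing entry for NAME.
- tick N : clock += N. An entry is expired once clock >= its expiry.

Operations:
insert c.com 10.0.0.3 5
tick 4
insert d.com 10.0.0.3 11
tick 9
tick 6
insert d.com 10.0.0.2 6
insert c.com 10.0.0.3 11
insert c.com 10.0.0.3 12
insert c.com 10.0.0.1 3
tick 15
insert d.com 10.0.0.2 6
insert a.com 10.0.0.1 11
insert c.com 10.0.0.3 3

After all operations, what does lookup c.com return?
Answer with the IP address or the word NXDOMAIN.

Answer: 10.0.0.3

Derivation:
Op 1: insert c.com -> 10.0.0.3 (expiry=0+5=5). clock=0
Op 2: tick 4 -> clock=4.
Op 3: insert d.com -> 10.0.0.3 (expiry=4+11=15). clock=4
Op 4: tick 9 -> clock=13. purged={c.com}
Op 5: tick 6 -> clock=19. purged={d.com}
Op 6: insert d.com -> 10.0.0.2 (expiry=19+6=25). clock=19
Op 7: insert c.com -> 10.0.0.3 (expiry=19+11=30). clock=19
Op 8: insert c.com -> 10.0.0.3 (expiry=19+12=31). clock=19
Op 9: insert c.com -> 10.0.0.1 (expiry=19+3=22). clock=19
Op 10: tick 15 -> clock=34. purged={c.com,d.com}
Op 11: insert d.com -> 10.0.0.2 (expiry=34+6=40). clock=34
Op 12: insert a.com -> 10.0.0.1 (expiry=34+11=45). clock=34
Op 13: insert c.com -> 10.0.0.3 (expiry=34+3=37). clock=34
lookup c.com: present, ip=10.0.0.3 expiry=37 > clock=34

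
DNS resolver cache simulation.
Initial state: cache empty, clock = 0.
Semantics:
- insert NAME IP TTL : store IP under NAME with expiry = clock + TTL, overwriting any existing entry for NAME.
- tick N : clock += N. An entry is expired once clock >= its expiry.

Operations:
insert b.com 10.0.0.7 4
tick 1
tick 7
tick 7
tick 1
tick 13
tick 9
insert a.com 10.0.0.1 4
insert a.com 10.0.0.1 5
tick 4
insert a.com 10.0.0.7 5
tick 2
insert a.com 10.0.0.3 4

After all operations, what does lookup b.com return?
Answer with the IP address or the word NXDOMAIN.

Op 1: insert b.com -> 10.0.0.7 (expiry=0+4=4). clock=0
Op 2: tick 1 -> clock=1.
Op 3: tick 7 -> clock=8. purged={b.com}
Op 4: tick 7 -> clock=15.
Op 5: tick 1 -> clock=16.
Op 6: tick 13 -> clock=29.
Op 7: tick 9 -> clock=38.
Op 8: insert a.com -> 10.0.0.1 (expiry=38+4=42). clock=38
Op 9: insert a.com -> 10.0.0.1 (expiry=38+5=43). clock=38
Op 10: tick 4 -> clock=42.
Op 11: insert a.com -> 10.0.0.7 (expiry=42+5=47). clock=42
Op 12: tick 2 -> clock=44.
Op 13: insert a.com -> 10.0.0.3 (expiry=44+4=48). clock=44
lookup b.com: not in cache (expired or never inserted)

Answer: NXDOMAIN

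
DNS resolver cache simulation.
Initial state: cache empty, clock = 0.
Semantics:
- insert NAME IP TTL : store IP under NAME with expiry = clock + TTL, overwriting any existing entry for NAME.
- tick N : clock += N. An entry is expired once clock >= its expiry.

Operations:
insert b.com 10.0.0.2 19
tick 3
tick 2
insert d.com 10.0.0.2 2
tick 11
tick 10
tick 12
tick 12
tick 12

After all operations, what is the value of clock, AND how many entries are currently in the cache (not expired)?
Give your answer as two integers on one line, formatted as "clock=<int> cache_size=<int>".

Answer: clock=62 cache_size=0

Derivation:
Op 1: insert b.com -> 10.0.0.2 (expiry=0+19=19). clock=0
Op 2: tick 3 -> clock=3.
Op 3: tick 2 -> clock=5.
Op 4: insert d.com -> 10.0.0.2 (expiry=5+2=7). clock=5
Op 5: tick 11 -> clock=16. purged={d.com}
Op 6: tick 10 -> clock=26. purged={b.com}
Op 7: tick 12 -> clock=38.
Op 8: tick 12 -> clock=50.
Op 9: tick 12 -> clock=62.
Final clock = 62
Final cache (unexpired): {} -> size=0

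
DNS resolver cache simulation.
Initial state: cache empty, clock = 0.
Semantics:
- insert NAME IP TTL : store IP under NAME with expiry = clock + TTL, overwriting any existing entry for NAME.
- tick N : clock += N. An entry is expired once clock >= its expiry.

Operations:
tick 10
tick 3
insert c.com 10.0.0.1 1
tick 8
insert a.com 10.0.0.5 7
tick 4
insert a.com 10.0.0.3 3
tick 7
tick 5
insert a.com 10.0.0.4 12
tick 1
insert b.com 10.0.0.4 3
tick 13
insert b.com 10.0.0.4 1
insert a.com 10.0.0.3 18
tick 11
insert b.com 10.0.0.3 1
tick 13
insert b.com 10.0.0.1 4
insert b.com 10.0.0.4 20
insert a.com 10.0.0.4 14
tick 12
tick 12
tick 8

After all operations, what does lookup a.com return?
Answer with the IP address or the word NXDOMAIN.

Answer: NXDOMAIN

Derivation:
Op 1: tick 10 -> clock=10.
Op 2: tick 3 -> clock=13.
Op 3: insert c.com -> 10.0.0.1 (expiry=13+1=14). clock=13
Op 4: tick 8 -> clock=21. purged={c.com}
Op 5: insert a.com -> 10.0.0.5 (expiry=21+7=28). clock=21
Op 6: tick 4 -> clock=25.
Op 7: insert a.com -> 10.0.0.3 (expiry=25+3=28). clock=25
Op 8: tick 7 -> clock=32. purged={a.com}
Op 9: tick 5 -> clock=37.
Op 10: insert a.com -> 10.0.0.4 (expiry=37+12=49). clock=37
Op 11: tick 1 -> clock=38.
Op 12: insert b.com -> 10.0.0.4 (expiry=38+3=41). clock=38
Op 13: tick 13 -> clock=51. purged={a.com,b.com}
Op 14: insert b.com -> 10.0.0.4 (expiry=51+1=52). clock=51
Op 15: insert a.com -> 10.0.0.3 (expiry=51+18=69). clock=51
Op 16: tick 11 -> clock=62. purged={b.com}
Op 17: insert b.com -> 10.0.0.3 (expiry=62+1=63). clock=62
Op 18: tick 13 -> clock=75. purged={a.com,b.com}
Op 19: insert b.com -> 10.0.0.1 (expiry=75+4=79). clock=75
Op 20: insert b.com -> 10.0.0.4 (expiry=75+20=95). clock=75
Op 21: insert a.com -> 10.0.0.4 (expiry=75+14=89). clock=75
Op 22: tick 12 -> clock=87.
Op 23: tick 12 -> clock=99. purged={a.com,b.com}
Op 24: tick 8 -> clock=107.
lookup a.com: not in cache (expired or never inserted)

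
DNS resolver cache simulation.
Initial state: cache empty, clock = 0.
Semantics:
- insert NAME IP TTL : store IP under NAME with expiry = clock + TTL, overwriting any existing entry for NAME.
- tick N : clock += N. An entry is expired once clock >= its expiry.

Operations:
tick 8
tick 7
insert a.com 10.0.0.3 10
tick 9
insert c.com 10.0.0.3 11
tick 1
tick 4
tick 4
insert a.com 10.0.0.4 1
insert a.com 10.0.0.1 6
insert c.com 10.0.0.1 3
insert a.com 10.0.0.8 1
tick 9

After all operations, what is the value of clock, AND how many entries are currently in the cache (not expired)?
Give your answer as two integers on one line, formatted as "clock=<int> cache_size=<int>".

Answer: clock=42 cache_size=0

Derivation:
Op 1: tick 8 -> clock=8.
Op 2: tick 7 -> clock=15.
Op 3: insert a.com -> 10.0.0.3 (expiry=15+10=25). clock=15
Op 4: tick 9 -> clock=24.
Op 5: insert c.com -> 10.0.0.3 (expiry=24+11=35). clock=24
Op 6: tick 1 -> clock=25. purged={a.com}
Op 7: tick 4 -> clock=29.
Op 8: tick 4 -> clock=33.
Op 9: insert a.com -> 10.0.0.4 (expiry=33+1=34). clock=33
Op 10: insert a.com -> 10.0.0.1 (expiry=33+6=39). clock=33
Op 11: insert c.com -> 10.0.0.1 (expiry=33+3=36). clock=33
Op 12: insert a.com -> 10.0.0.8 (expiry=33+1=34). clock=33
Op 13: tick 9 -> clock=42. purged={a.com,c.com}
Final clock = 42
Final cache (unexpired): {} -> size=0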